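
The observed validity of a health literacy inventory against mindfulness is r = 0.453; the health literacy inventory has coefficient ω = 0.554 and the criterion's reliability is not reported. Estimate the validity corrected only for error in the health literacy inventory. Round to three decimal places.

Single correction: r_c = r_obs / √r_xx = 0.453 / √0.554 = 0.453 / 0.7443 ≈ 0.609.

0.609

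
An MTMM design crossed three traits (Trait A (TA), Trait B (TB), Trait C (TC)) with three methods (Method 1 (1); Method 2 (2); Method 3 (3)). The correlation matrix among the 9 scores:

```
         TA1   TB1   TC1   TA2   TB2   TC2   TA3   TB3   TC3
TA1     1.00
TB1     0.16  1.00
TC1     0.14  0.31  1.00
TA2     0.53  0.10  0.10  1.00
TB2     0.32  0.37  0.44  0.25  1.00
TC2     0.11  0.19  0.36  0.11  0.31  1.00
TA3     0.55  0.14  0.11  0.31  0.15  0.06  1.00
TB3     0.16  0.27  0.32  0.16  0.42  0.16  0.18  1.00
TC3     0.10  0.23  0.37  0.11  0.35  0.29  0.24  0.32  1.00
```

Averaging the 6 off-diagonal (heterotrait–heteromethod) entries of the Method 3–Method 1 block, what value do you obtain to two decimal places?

0.18

HTHM values (method 3 × method 1): 0.14, 0.11, 0.16, 0.32, 0.10, 0.23; mean = 1.06/6 = 0.18.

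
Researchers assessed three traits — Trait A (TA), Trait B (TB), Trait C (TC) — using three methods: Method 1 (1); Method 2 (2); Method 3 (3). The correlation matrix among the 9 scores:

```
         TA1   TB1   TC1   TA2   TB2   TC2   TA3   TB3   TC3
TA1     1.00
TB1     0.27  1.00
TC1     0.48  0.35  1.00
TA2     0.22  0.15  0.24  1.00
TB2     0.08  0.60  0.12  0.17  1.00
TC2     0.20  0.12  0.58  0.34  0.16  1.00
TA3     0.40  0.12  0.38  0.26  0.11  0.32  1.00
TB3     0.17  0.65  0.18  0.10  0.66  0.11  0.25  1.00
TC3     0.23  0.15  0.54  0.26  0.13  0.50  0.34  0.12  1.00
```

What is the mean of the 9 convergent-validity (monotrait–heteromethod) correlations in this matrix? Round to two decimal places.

Convergent values: 0.22, 0.40, 0.26, 0.60, 0.65, 0.66, 0.58, 0.54, 0.50; mean = 4.41/9 = 0.49.

0.49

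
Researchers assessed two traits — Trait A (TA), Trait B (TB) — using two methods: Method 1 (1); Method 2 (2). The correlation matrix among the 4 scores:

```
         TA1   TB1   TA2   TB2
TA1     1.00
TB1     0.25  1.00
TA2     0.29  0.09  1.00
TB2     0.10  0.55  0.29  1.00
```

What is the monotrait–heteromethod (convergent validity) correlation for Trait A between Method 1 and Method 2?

Same trait (TA), different methods: r(TA1, TA2) = 0.29.

0.29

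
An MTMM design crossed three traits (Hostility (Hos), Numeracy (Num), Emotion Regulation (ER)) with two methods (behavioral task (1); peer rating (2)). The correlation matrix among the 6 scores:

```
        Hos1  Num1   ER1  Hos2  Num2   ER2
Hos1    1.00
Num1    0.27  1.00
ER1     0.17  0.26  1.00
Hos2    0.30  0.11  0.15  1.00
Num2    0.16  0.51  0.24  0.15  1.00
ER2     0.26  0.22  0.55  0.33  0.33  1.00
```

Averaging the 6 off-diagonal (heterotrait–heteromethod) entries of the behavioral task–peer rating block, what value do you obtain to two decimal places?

0.19

HTHM values (method 1 × method 2): 0.16, 0.26, 0.11, 0.22, 0.15, 0.24; mean = 1.14/6 = 0.19.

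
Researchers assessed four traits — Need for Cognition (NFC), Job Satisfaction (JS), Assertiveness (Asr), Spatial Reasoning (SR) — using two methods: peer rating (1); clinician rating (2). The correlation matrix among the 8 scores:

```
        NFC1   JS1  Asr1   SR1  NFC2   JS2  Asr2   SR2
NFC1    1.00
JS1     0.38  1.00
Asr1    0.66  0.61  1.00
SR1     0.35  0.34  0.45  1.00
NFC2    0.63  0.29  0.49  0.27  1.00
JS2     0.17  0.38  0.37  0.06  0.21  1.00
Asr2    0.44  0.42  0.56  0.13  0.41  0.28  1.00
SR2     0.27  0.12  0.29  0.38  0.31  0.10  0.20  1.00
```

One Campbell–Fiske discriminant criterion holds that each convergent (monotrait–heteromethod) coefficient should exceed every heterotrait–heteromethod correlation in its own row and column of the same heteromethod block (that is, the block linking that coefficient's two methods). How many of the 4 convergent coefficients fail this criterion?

Each convergent coefficient versus the relevant comparison correlations:
NFC (methods 1·2): 0.63 vs {0.17, 0.29, 0.44, 0.49, 0.27, 0.27} → pass.
JS (methods 1·2): 0.38 vs {0.29, 0.17, 0.42, 0.37, 0.12, 0.06} → fail.
Asr (methods 1·2): 0.56 vs {0.49, 0.44, 0.37, 0.42, 0.29, 0.13} → pass.
SR (methods 1·2): 0.38 vs {0.27, 0.27, 0.06, 0.12, 0.13, 0.29} → pass.
1 of 4 fail.

1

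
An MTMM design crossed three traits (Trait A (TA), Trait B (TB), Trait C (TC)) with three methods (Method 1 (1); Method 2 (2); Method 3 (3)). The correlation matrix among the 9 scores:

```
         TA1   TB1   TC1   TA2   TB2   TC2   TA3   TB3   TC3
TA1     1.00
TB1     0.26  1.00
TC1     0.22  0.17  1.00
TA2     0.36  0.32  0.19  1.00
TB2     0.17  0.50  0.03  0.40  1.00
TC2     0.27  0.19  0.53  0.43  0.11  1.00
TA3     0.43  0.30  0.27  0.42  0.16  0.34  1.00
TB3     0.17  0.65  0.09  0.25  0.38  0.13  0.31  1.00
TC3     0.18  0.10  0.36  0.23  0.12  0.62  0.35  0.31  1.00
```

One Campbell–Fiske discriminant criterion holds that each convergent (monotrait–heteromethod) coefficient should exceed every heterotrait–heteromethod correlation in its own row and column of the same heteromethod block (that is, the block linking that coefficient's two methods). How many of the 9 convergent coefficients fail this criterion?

Convergent coefficients and their comparison sets:
TA (methods 1·2): 0.36 vs {0.17, 0.32, 0.27, 0.19} → pass.
TA (methods 1·3): 0.43 vs {0.17, 0.30, 0.18, 0.27} → pass.
TA (methods 2·3): 0.42 vs {0.25, 0.16, 0.23, 0.34} → pass.
TB (methods 1·2): 0.50 vs {0.32, 0.17, 0.19, 0.03} → pass.
TB (methods 1·3): 0.65 vs {0.30, 0.17, 0.10, 0.09} → pass.
TB (methods 2·3): 0.38 vs {0.16, 0.25, 0.12, 0.13} → pass.
TC (methods 1·2): 0.53 vs {0.19, 0.27, 0.03, 0.19} → pass.
TC (methods 1·3): 0.36 vs {0.27, 0.18, 0.09, 0.10} → pass.
TC (methods 2·3): 0.62 vs {0.34, 0.23, 0.13, 0.12} → pass.
0 of 9 fail.

0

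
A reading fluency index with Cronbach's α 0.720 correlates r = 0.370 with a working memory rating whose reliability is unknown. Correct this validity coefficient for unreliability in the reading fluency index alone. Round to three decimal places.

0.436

Single correction: r_c = r_obs / √r_xx = 0.370 / √0.720 = 0.370 / 0.8485 ≈ 0.436.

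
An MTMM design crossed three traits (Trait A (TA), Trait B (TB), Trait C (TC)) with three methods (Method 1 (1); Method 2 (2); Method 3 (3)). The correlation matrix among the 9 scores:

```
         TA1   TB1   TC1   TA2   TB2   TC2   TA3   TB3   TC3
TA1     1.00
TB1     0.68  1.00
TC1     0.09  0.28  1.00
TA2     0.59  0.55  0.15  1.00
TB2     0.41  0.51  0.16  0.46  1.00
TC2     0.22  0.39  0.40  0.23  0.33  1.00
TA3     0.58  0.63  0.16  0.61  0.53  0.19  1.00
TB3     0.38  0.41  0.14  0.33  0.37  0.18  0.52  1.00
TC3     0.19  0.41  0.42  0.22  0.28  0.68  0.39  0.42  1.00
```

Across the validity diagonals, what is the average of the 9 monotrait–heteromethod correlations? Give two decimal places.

Convergent values: 0.59, 0.58, 0.61, 0.51, 0.41, 0.37, 0.40, 0.42, 0.68; mean = 4.57/9 = 0.51.

0.51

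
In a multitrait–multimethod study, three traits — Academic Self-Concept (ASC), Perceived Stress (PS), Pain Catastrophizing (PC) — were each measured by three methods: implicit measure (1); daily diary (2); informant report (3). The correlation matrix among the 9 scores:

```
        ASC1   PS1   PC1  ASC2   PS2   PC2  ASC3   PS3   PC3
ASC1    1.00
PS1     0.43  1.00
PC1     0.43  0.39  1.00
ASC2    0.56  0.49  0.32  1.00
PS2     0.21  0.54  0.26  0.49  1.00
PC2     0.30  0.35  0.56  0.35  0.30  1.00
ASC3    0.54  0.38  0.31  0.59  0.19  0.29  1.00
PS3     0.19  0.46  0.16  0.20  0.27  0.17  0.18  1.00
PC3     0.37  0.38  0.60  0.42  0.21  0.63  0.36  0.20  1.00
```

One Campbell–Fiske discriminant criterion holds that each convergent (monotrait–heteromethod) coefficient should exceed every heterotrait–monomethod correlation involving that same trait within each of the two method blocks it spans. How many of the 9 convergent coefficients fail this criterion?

1

Checking each validity diagonal entry against its comparison values:
ASC (methods 1·2): 0.56 vs {0.43, 0.49, 0.43, 0.35} → pass.
ASC (methods 1·3): 0.54 vs {0.43, 0.18, 0.43, 0.36} → pass.
ASC (methods 2·3): 0.59 vs {0.49, 0.18, 0.35, 0.36} → pass.
PS (methods 1·2): 0.54 vs {0.43, 0.49, 0.39, 0.30} → pass.
PS (methods 1·3): 0.46 vs {0.43, 0.18, 0.39, 0.20} → pass.
PS (methods 2·3): 0.27 vs {0.49, 0.18, 0.30, 0.20} → fail.
PC (methods 1·2): 0.56 vs {0.43, 0.35, 0.39, 0.30} → pass.
PC (methods 1·3): 0.60 vs {0.43, 0.36, 0.39, 0.20} → pass.
PC (methods 2·3): 0.63 vs {0.35, 0.36, 0.30, 0.20} → pass.
1 of 9 fail.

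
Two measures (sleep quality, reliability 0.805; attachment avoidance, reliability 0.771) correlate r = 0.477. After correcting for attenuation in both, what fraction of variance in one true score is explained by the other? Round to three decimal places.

Disattenuated r = 0.477 / √(0.805 × 0.771) = 0.477 / 0.7878 = 0.6055.
Shared true-score variance = 0.6055² = 0.3666 ≈ 0.367.

0.367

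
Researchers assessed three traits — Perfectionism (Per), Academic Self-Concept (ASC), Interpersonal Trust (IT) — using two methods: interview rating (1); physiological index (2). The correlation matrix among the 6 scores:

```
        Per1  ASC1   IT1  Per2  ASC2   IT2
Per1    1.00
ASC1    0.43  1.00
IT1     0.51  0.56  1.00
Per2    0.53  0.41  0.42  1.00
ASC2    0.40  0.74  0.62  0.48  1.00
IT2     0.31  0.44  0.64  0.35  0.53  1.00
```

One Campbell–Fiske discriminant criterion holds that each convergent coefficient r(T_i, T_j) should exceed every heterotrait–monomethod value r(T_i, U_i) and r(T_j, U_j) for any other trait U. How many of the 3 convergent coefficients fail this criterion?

0

Each convergent coefficient versus the relevant comparison correlations:
Per (methods 1·2): 0.53 vs {0.43, 0.48, 0.51, 0.35} → pass.
ASC (methods 1·2): 0.74 vs {0.43, 0.48, 0.56, 0.53} → pass.
IT (methods 1·2): 0.64 vs {0.51, 0.35, 0.56, 0.53} → pass.
0 of 3 fail.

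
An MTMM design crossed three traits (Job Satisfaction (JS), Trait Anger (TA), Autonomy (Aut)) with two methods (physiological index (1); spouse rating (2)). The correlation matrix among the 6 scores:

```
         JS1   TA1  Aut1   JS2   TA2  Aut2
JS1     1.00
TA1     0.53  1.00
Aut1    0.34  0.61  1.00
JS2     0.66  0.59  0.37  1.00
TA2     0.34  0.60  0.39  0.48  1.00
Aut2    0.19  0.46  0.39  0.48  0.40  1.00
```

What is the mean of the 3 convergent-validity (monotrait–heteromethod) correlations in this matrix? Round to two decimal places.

0.55

Convergent values: 0.66, 0.60, 0.39; mean = 1.65/3 = 0.55.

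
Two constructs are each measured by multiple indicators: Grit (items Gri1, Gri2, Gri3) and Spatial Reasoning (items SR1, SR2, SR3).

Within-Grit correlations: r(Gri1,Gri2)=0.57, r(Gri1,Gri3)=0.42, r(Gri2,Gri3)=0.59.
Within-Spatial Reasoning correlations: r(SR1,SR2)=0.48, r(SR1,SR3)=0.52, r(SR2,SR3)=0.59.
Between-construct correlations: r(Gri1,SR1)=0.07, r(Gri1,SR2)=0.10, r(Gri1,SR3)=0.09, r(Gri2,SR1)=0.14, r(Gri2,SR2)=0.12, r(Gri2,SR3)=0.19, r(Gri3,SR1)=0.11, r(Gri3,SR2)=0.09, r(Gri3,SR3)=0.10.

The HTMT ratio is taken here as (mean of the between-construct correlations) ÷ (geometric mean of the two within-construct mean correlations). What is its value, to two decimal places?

0.21

Mean heterotrait r = 1.01/9 = 0.1122.
Mean within-Gri = 1.58/3 = 0.5267; mean within-SR = 1.59/3 = 0.5300.
Geometric mean = √(0.5267 × 0.5300) = 0.5283.
HTMT = 0.1122 / 0.5283 = 0.21.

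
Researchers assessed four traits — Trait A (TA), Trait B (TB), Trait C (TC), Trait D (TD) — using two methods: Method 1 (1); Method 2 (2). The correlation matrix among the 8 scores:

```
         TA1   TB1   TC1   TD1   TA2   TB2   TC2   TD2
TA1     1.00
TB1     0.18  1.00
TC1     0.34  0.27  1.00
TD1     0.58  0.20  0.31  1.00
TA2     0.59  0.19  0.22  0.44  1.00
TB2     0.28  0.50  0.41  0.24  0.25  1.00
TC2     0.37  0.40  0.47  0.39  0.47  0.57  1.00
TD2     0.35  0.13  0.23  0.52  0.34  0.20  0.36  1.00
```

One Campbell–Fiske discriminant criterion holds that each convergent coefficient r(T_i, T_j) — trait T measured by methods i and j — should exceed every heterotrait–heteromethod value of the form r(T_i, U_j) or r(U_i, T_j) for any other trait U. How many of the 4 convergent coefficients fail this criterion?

0

Checking each validity diagonal entry against its comparison values:
TA (methods 1·2): 0.59 vs {0.28, 0.19, 0.37, 0.22, 0.35, 0.44} → pass.
TB (methods 1·2): 0.50 vs {0.19, 0.28, 0.40, 0.41, 0.13, 0.24} → pass.
TC (methods 1·2): 0.47 vs {0.22, 0.37, 0.41, 0.40, 0.23, 0.39} → pass.
TD (methods 1·2): 0.52 vs {0.44, 0.35, 0.24, 0.13, 0.39, 0.23} → pass.
0 of 4 fail.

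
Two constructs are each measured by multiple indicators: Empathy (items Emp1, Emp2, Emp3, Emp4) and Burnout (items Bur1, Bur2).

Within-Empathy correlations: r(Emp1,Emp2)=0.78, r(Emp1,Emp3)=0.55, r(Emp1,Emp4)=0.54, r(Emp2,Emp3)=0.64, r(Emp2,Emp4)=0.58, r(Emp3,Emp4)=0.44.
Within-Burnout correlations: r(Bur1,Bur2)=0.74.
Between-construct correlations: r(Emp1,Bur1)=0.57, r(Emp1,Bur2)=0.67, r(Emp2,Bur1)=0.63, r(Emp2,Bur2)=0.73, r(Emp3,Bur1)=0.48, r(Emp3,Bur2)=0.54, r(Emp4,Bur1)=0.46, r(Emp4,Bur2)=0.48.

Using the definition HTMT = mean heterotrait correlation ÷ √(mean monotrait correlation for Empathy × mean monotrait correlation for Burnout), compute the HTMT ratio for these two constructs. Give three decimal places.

0.864

Mean heterotrait r = 4.56/8 = 0.5700.
Mean within-Emp = 3.53/6 = 0.5883; mean within-Bur = 0.74/1 = 0.7400.
Geometric mean = √(0.5883 × 0.7400) = 0.6598.
HTMT = 0.5700 / 0.6598 = 0.864.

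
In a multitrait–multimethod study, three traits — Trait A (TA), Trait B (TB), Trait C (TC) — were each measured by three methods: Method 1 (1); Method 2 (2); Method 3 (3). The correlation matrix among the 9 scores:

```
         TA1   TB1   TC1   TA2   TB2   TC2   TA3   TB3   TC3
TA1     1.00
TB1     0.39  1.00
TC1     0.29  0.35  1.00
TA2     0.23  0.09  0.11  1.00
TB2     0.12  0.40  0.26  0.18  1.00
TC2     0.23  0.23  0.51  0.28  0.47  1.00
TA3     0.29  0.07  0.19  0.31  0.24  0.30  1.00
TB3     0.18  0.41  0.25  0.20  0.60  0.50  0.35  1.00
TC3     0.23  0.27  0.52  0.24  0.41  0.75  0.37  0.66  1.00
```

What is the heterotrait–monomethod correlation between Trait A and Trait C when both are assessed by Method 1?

0.29

Different traits, same method: r(TA1, TC1) = 0.29.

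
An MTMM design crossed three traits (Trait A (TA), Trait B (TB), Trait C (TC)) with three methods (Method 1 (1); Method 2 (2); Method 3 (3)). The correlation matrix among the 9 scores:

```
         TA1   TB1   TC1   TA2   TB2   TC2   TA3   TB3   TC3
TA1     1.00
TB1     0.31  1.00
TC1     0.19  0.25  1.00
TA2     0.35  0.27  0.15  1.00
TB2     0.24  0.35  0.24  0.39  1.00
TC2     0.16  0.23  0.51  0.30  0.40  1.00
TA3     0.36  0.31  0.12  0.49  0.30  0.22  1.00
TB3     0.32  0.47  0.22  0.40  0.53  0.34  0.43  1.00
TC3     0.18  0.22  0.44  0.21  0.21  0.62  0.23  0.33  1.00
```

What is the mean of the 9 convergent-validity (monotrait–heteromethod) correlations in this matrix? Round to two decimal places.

0.46

Convergent values: 0.35, 0.36, 0.49, 0.35, 0.47, 0.53, 0.51, 0.44, 0.62; mean = 4.12/9 = 0.46.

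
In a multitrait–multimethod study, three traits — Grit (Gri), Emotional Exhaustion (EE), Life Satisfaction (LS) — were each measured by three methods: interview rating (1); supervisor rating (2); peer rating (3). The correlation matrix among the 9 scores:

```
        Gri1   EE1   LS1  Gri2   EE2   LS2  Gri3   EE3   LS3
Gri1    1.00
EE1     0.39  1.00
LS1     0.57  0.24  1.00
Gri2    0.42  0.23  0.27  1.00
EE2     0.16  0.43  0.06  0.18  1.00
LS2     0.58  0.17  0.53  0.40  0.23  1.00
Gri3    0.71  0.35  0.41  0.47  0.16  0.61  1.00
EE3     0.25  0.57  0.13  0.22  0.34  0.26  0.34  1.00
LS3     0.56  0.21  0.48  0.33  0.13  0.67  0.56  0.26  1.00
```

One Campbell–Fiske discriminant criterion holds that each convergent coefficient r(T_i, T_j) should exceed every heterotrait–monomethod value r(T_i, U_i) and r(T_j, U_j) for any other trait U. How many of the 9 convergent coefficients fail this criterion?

Checking each validity diagonal entry against its comparison values:
Gri (methods 1·2): 0.42 vs {0.39, 0.18, 0.57, 0.40} → fail.
Gri (methods 1·3): 0.71 vs {0.39, 0.34, 0.57, 0.56} → pass.
Gri (methods 2·3): 0.47 vs {0.18, 0.34, 0.40, 0.56} → fail.
EE (methods 1·2): 0.43 vs {0.39, 0.18, 0.24, 0.23} → pass.
EE (methods 1·3): 0.57 vs {0.39, 0.34, 0.24, 0.26} → pass.
EE (methods 2·3): 0.34 vs {0.18, 0.34, 0.23, 0.26} → fail.
LS (methods 1·2): 0.53 vs {0.57, 0.40, 0.24, 0.23} → fail.
LS (methods 1·3): 0.48 vs {0.57, 0.56, 0.24, 0.26} → fail.
LS (methods 2·3): 0.67 vs {0.40, 0.56, 0.23, 0.26} → pass.
5 of 9 fail.

5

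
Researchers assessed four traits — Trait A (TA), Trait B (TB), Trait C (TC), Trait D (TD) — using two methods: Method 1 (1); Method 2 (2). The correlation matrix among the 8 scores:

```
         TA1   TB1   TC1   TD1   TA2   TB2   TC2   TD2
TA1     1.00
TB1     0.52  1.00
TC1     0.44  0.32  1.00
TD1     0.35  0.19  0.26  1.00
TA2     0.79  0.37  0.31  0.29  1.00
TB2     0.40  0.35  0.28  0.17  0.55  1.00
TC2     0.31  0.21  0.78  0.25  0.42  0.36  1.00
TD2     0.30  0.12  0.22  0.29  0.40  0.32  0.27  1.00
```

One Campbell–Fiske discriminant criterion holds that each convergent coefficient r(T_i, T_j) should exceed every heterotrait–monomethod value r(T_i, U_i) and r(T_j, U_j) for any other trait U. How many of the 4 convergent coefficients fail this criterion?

Each convergent coefficient versus the relevant comparison correlations:
TA (methods 1·2): 0.79 vs {0.52, 0.55, 0.44, 0.42, 0.35, 0.40} → pass.
TB (methods 1·2): 0.35 vs {0.52, 0.55, 0.32, 0.36, 0.19, 0.32} → fail.
TC (methods 1·2): 0.78 vs {0.44, 0.42, 0.32, 0.36, 0.26, 0.27} → pass.
TD (methods 1·2): 0.29 vs {0.35, 0.40, 0.19, 0.32, 0.26, 0.27} → fail.
2 of 4 fail.

2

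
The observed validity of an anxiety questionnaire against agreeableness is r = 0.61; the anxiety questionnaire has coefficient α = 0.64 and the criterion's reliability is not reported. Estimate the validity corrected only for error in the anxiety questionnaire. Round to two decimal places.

0.76

Single correction: r_c = r_obs / √r_xx = 0.61 / √0.64 = 0.61 / 0.8000 ≈ 0.76.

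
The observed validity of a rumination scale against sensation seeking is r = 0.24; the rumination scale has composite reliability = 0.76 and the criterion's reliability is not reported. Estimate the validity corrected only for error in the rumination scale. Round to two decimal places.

0.28

Single correction: r_c = r_obs / √r_xx = 0.24 / √0.76 = 0.24 / 0.8718 ≈ 0.28.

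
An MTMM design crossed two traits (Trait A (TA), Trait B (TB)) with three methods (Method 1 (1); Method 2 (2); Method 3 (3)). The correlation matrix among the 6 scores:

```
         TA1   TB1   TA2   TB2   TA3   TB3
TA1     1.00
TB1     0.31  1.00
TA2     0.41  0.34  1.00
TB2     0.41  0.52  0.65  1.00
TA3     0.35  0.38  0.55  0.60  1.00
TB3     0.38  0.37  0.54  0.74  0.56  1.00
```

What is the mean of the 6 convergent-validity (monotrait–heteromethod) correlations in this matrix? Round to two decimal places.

Convergent values: 0.41, 0.35, 0.55, 0.52, 0.37, 0.74; mean = 2.94/6 = 0.49.

0.49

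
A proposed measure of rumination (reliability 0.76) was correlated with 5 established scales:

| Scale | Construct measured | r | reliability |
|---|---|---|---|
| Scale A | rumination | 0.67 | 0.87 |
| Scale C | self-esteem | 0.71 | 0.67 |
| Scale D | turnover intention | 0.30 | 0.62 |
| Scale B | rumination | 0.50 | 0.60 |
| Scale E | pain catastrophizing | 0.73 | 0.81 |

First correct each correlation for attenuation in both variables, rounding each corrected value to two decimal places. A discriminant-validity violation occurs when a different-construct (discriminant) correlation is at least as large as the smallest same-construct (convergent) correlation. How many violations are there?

2

Disattenuated r (r / √(r_scale · r_new)):
  Scale A (conv): 0.67 / √(0.87·0.76) = 0.82
  Scale C (disc): 0.71 / √(0.67·0.76) = 0.99
  Scale D (disc): 0.30 / √(0.62·0.76) = 0.44
  Scale B (conv): 0.50 / √(0.60·0.76) = 0.74
  Scale E (disc): 0.73 / √(0.81·0.76) = 0.93
Smallest convergent = 0.74. Discriminant values: 0.99, 0.44, 0.93; count ≥ 0.74 → 2.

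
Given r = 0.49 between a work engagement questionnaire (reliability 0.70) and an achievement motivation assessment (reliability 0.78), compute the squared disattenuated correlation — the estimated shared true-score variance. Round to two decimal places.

Disattenuated r = 0.49 / √(0.70 × 0.78) = 0.49 / 0.7389 = 0.6631.
Shared true-score variance = 0.6631² = 0.4397 ≈ 0.44.

0.44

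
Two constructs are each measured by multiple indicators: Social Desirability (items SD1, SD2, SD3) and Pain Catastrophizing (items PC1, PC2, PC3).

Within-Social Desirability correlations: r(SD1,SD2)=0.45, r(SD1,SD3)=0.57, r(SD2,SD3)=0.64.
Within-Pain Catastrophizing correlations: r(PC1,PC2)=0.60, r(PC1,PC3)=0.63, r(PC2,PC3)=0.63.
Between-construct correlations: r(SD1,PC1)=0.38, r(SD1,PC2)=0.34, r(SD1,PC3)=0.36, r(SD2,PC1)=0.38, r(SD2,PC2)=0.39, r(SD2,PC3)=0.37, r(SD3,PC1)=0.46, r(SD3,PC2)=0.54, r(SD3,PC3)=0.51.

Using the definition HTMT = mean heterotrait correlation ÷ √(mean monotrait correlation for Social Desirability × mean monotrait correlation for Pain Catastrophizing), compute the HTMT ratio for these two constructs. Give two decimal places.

0.71

Between-construct mean = 3.73/9 = 0.4144.
Mean within-SD = 1.66/3 = 0.5533; mean within-PC = 1.86/3 = 0.6200.
Geometric mean = √(0.5533 × 0.6200) = 0.5857.
HTMT = 0.4144 / 0.5857 = 0.71.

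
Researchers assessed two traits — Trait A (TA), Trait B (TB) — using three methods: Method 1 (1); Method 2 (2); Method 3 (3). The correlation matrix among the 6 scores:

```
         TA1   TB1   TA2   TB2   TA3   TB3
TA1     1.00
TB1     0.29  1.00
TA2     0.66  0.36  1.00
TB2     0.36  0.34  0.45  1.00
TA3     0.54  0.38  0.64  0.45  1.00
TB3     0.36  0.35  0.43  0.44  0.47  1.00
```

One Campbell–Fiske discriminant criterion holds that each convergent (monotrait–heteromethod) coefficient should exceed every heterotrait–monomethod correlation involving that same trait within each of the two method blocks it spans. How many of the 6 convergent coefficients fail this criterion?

3

Convergent coefficients and their comparison sets:
TA (methods 1·2): 0.66 vs {0.29, 0.45} → pass.
TA (methods 1·3): 0.54 vs {0.29, 0.47} → pass.
TA (methods 2·3): 0.64 vs {0.45, 0.47} → pass.
TB (methods 1·2): 0.34 vs {0.29, 0.45} → fail.
TB (methods 1·3): 0.35 vs {0.29, 0.47} → fail.
TB (methods 2·3): 0.44 vs {0.45, 0.47} → fail.
3 of 6 fail.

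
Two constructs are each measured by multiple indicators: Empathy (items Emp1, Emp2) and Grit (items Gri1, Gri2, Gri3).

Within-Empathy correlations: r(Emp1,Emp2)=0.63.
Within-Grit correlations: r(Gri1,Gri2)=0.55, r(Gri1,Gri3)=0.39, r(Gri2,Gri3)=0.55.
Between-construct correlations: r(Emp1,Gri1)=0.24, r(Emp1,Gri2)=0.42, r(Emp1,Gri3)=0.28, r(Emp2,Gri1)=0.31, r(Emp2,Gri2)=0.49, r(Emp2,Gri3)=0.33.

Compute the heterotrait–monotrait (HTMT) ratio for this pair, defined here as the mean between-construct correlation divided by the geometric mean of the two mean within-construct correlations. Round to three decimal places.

0.617

Between-construct mean = 2.07/6 = 0.3450.
Mean within-Emp = 0.63/1 = 0.6300; mean within-Gri = 1.49/3 = 0.4967.
Geometric mean = √(0.6300 × 0.4967) = 0.5594.
HTMT = 0.3450 / 0.5594 = 0.617.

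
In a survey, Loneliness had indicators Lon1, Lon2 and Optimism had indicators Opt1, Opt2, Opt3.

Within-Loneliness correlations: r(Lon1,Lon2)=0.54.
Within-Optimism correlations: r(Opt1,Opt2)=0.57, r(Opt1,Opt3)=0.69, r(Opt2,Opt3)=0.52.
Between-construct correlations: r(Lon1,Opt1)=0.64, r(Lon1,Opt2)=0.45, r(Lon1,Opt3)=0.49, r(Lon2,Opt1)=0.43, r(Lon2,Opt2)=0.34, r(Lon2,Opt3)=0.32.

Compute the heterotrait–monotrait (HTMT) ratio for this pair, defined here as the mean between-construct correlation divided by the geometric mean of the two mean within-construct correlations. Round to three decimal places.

Mean between = 2.67/6 = 0.4450.
Mean within-Lon = 0.54/1 = 0.5400; mean within-Opt = 1.78/3 = 0.5933.
Geometric mean = √(0.5400 × 0.5933) = 0.5660.
HTMT = 0.4450 / 0.5660 = 0.786.

0.786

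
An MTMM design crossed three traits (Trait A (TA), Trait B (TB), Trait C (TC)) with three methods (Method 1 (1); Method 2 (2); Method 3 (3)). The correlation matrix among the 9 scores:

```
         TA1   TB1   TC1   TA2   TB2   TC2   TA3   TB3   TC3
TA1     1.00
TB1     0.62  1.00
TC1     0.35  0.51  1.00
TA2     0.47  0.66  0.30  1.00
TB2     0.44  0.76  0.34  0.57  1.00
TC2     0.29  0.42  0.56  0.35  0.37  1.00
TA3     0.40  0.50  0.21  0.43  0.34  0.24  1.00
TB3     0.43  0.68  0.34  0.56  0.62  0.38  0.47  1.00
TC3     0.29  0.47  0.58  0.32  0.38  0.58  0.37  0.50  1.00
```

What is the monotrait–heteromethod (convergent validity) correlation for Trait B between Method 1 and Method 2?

0.76

Same trait (TB), different methods: r(TB1, TB2) = 0.76.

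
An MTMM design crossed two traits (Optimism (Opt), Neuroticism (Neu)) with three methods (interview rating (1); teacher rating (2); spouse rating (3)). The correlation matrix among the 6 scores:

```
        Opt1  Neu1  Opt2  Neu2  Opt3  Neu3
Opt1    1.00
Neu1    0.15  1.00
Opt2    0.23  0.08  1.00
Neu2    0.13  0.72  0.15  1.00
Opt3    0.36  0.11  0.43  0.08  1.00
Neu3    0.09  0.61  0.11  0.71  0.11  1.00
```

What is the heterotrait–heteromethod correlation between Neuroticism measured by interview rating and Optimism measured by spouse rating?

Different traits and methods: r(Neu1, Opt3) = 0.11.

0.11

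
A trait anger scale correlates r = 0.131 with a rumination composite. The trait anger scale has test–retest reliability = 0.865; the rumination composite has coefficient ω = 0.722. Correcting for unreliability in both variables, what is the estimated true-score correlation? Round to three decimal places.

0.166

r_true = r_obs / √(r_xx · r_yy) = 0.131 / √(0.865 × 0.722) = 0.131 / √0.624530 = 0.131 / 0.7903 ≈ 0.166.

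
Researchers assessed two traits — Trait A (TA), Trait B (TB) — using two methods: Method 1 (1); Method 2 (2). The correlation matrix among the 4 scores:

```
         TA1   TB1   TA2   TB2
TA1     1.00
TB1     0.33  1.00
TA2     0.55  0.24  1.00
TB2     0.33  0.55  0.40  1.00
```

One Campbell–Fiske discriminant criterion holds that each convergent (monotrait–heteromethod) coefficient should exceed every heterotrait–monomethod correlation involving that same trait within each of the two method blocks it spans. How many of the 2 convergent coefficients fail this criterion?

Each convergent coefficient versus the relevant comparison correlations:
TA (methods 1·2): 0.55 vs {0.33, 0.40} → pass.
TB (methods 1·2): 0.55 vs {0.33, 0.40} → pass.
0 of 2 fail.

0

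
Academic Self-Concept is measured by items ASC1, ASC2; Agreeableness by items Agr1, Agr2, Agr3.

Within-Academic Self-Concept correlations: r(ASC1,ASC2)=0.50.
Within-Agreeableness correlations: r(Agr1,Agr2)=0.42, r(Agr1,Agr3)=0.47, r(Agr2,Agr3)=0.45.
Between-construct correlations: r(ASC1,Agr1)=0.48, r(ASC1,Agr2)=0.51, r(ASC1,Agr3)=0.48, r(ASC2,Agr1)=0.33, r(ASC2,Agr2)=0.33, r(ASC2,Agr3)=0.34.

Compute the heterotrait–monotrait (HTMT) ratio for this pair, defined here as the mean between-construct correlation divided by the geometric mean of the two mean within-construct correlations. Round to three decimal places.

0.871

Mean between = 2.47/6 = 0.4117.
Mean within-ASC = 0.50/1 = 0.5000; mean within-Agr = 1.34/3 = 0.4467.
Geometric mean = √(0.5000 × 0.4467) = 0.4726.
HTMT = 0.4117 / 0.4726 = 0.871.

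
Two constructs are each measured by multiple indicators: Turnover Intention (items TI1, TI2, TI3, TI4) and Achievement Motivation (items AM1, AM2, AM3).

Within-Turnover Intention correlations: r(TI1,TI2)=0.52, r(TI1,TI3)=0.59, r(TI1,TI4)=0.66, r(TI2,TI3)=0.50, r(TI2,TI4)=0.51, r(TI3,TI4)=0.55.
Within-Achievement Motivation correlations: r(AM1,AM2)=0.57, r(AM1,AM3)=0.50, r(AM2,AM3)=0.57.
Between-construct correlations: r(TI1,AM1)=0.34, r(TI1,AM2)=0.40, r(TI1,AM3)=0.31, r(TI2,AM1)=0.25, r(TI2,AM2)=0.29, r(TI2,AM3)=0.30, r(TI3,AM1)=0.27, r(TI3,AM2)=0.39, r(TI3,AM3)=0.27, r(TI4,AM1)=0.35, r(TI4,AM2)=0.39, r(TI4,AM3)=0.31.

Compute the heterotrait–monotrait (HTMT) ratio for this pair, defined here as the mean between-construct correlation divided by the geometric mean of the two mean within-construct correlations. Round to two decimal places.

Mean between = 3.87/12 = 0.3225.
Mean within-TI = 3.33/6 = 0.5550; mean within-AM = 1.64/3 = 0.5467.
Geometric mean = √(0.5550 × 0.5467) = 0.5508.
HTMT = 0.3225 / 0.5508 = 0.59.

0.59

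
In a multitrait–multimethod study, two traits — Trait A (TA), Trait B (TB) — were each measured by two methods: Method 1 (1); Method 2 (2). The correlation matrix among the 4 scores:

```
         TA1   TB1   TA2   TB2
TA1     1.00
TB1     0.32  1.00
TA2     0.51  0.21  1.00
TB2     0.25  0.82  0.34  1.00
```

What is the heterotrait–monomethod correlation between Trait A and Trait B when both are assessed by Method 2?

Different traits, same method: r(TA2, TB2) = 0.34.

0.34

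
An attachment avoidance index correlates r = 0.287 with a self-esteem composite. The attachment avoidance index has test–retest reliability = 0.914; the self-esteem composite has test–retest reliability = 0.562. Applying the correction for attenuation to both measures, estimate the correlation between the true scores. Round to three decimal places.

0.400

r_true = r_obs / √(r_xx · r_yy) = 0.287 / √(0.914 × 0.562) = 0.287 / √0.513668 = 0.287 / 0.7167 ≈ 0.400.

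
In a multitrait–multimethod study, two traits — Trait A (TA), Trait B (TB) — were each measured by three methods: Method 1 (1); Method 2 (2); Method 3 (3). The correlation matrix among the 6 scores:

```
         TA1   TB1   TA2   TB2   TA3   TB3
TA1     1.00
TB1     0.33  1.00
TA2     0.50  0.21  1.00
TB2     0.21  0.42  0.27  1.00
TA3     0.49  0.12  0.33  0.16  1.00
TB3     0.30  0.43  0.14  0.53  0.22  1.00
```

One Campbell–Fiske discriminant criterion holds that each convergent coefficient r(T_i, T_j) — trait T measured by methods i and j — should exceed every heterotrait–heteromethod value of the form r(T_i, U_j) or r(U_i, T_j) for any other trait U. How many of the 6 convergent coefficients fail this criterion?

Convergent coefficients and their comparison sets:
TA (methods 1·2): 0.50 vs {0.21, 0.21} → pass.
TA (methods 1·3): 0.49 vs {0.30, 0.12} → pass.
TA (methods 2·3): 0.33 vs {0.14, 0.16} → pass.
TB (methods 1·2): 0.42 vs {0.21, 0.21} → pass.
TB (methods 1·3): 0.43 vs {0.12, 0.30} → pass.
TB (methods 2·3): 0.53 vs {0.16, 0.14} → pass.
0 of 6 fail.

0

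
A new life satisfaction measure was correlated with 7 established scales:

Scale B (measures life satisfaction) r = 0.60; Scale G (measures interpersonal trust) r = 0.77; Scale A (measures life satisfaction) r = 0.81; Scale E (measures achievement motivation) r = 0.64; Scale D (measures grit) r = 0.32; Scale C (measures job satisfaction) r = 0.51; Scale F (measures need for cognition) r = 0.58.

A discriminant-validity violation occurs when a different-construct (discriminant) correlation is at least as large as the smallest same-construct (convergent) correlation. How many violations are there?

2

Convergent (same construct = life satisfaction): Scale B, Scale A.
Smallest convergent = 0.60. Discriminant values: 0.77, 0.64, 0.32, 0.51, 0.58; count ≥ 0.60 → 2.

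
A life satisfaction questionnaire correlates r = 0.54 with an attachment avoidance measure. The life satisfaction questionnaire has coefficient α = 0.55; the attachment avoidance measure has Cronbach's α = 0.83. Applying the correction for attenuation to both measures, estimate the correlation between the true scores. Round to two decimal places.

r_true = r_obs / √(r_xx · r_yy) = 0.54 / √(0.55 × 0.83) = 0.54 / √0.4565 = 0.54 / 0.6756 ≈ 0.80.

0.80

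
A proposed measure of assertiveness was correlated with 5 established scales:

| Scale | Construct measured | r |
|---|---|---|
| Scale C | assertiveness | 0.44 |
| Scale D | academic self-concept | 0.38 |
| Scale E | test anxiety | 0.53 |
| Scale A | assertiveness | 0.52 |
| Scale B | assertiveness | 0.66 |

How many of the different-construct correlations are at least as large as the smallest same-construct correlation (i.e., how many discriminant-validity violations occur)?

1

Convergent (same construct = assertiveness): Scale C, Scale A, Scale B.
Smallest convergent = 0.44. Discriminant values: 0.38, 0.53; count ≥ 0.44 → 1.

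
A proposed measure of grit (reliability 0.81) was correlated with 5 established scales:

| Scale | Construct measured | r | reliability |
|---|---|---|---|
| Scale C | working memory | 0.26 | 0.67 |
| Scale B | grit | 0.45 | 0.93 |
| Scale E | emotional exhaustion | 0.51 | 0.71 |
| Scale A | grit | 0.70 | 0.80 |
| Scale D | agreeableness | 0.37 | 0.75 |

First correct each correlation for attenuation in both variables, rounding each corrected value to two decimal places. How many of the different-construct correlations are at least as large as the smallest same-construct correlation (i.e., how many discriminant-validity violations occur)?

Disattenuated r (r / √(r_scale · r_new)):
  Scale C (disc): 0.26 / √(0.67·0.81) = 0.35
  Scale B (conv): 0.45 / √(0.93·0.81) = 0.52
  Scale E (disc): 0.51 / √(0.71·0.81) = 0.67
  Scale A (conv): 0.70 / √(0.80·0.81) = 0.87
  Scale D (disc): 0.37 / √(0.75·0.81) = 0.47
Smallest convergent = 0.52. Discriminant values: 0.35, 0.67, 0.47; count ≥ 0.52 → 1.

1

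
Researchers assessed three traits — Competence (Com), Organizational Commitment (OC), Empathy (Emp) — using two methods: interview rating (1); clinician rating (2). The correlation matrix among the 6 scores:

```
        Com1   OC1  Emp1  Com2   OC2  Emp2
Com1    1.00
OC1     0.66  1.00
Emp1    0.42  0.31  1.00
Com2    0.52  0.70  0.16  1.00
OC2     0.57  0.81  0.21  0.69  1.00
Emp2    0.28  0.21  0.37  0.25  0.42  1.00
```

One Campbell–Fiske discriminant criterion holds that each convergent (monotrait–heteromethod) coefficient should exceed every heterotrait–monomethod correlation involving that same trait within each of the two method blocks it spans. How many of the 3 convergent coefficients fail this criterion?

2

Each convergent coefficient versus the relevant comparison correlations:
Com (methods 1·2): 0.52 vs {0.66, 0.69, 0.42, 0.25} → fail.
OC (methods 1·2): 0.81 vs {0.66, 0.69, 0.31, 0.42} → pass.
Emp (methods 1·2): 0.37 vs {0.42, 0.25, 0.31, 0.42} → fail.
2 of 3 fail.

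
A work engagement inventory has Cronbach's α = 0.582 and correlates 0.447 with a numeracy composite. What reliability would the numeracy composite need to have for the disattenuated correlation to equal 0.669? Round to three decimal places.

0.767

r_true = r_obs / √(r_xx · r_yy) ⇒ 0.669 = 0.447 / √(0.582 · r_yy).
√(0.582 · r_yy) = 0.447 / 0.669 = 0.6682; 0.582 · r_yy = 0.4465; r_yy = 0.4465 / 0.582 ≈ 0.767.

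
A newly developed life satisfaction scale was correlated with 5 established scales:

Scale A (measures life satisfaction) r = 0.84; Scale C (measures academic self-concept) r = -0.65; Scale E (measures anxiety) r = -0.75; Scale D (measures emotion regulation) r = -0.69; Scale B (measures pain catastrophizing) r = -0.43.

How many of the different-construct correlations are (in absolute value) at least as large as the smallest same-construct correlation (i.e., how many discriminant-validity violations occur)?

Convergent (same construct = life satisfaction): Scale A.
Smallest convergent = 0.84. Discriminant |r|: 0.65, 0.75, 0.69, 0.43; count ≥ 0.84 → 0.

0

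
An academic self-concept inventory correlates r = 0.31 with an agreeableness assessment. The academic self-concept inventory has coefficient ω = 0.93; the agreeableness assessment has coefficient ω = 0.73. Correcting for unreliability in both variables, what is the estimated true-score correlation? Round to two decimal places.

0.38

r_true = r_obs / √(r_xx · r_yy) = 0.31 / √(0.93 × 0.73) = 0.31 / √0.6789 = 0.31 / 0.8240 ≈ 0.38.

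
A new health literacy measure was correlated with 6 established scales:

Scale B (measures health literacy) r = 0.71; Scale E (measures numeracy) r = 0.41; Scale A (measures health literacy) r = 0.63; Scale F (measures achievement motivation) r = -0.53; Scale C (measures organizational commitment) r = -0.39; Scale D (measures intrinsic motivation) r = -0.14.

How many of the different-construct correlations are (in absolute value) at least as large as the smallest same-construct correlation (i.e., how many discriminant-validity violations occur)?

0

Convergent (same construct = health literacy): Scale B, Scale A.
Smallest convergent = 0.63. Discriminant |r|: 0.41, 0.53, 0.39, 0.14; count ≥ 0.63 → 0.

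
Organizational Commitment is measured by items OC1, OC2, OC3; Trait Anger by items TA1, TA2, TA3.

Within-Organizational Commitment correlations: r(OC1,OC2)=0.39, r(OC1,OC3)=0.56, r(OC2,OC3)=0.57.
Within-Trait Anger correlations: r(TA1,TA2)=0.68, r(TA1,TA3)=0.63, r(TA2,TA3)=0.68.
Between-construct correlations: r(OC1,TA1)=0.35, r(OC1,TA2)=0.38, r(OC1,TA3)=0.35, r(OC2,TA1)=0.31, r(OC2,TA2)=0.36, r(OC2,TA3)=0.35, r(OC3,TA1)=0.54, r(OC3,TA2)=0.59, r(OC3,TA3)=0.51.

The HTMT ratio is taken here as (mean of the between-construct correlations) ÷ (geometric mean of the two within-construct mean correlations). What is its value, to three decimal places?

0.717

Between-construct mean = 3.74/9 = 0.4156.
Mean within-OC = 1.52/3 = 0.5067; mean within-TA = 1.99/3 = 0.6633.
Geometric mean = √(0.5067 × 0.6633) = 0.5797.
HTMT = 0.4156 / 0.5797 = 0.717.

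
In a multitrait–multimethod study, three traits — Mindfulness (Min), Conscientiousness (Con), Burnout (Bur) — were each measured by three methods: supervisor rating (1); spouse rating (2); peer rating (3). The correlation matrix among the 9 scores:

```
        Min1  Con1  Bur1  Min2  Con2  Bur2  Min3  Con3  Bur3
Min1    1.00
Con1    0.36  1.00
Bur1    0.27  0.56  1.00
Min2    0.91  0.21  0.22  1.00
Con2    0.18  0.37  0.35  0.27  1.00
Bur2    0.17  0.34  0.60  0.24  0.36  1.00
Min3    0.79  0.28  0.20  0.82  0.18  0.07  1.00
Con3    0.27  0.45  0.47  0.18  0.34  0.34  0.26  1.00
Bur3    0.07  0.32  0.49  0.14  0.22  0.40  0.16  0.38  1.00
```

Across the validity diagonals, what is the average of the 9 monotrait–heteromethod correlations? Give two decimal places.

Convergent values: 0.91, 0.79, 0.82, 0.37, 0.45, 0.34, 0.60, 0.49, 0.40; mean = 5.17/9 = 0.57.

0.57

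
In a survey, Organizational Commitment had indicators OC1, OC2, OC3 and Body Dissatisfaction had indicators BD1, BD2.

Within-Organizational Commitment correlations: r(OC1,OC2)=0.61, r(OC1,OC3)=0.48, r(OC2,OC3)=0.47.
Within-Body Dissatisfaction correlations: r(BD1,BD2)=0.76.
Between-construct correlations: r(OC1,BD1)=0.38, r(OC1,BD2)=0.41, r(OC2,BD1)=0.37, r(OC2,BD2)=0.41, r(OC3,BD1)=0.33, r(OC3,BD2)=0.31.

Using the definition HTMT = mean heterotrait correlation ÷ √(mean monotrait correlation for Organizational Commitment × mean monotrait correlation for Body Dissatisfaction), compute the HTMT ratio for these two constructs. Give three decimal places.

0.586

Mean between = 2.21/6 = 0.3683.
Mean within-OC = 1.56/3 = 0.5200; mean within-BD = 0.76/1 = 0.7600.
Geometric mean = √(0.5200 × 0.7600) = 0.6286.
HTMT = 0.3683 / 0.6286 = 0.586.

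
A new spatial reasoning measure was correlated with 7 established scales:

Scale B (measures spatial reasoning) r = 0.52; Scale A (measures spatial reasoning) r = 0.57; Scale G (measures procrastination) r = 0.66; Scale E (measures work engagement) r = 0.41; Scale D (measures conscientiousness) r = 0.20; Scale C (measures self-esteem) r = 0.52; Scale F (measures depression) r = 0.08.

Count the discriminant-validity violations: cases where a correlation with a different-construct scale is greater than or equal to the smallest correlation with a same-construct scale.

2

Convergent (same construct = spatial reasoning): Scale B, Scale A.
Smallest convergent = 0.52. Discriminant values: 0.66, 0.41, 0.20, 0.52, 0.08; count ≥ 0.52 → 2.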